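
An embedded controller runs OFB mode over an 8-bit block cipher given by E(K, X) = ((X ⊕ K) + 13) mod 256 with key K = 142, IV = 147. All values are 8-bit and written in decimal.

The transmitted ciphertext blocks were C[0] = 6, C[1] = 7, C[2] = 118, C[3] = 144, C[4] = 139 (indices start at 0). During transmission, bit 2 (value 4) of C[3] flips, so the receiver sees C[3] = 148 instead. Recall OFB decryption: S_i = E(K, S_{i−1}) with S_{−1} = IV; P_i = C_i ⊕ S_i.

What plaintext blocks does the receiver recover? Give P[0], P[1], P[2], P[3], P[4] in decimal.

P[0] = 44, P[1] = 182, P[2] = 58, P[3] = 91, P[4] = 197

Only C[3] changed, to 148. In OFB, a change in C_i flips the same bit in P_i only; the keystream is unaffected. Decrypting the received ciphertext:
P[0]: S = E(K, 147) = 42; 6 ⊕ 42 = 44.
P[1]: S = E(K, 42) = 177; 7 ⊕ 177 = 182.
P[2]: S = E(K, 177) = 76; 118 ⊕ 76 = 58.
P[3]: S = E(K, 76) = 207; 148 ⊕ 207 = 91.
P[4]: S = E(K, 207) = 78; 139 ⊕ 78 = 197.
Blocks that differ from the original plaintext: P[3].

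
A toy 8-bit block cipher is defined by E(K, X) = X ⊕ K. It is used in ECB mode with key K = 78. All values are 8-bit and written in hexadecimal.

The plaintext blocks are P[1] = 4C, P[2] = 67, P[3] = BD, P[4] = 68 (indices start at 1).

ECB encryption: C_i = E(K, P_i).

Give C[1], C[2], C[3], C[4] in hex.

C[1] = 34, C[2] = 1F, C[3] = C5, C[4] = 10

C[1]: E(K, 4C) = 34.
C[2]: E(K, 67) = 1F.
C[3]: E(K, BD) = C5.
C[4]: E(K, 68) = 10.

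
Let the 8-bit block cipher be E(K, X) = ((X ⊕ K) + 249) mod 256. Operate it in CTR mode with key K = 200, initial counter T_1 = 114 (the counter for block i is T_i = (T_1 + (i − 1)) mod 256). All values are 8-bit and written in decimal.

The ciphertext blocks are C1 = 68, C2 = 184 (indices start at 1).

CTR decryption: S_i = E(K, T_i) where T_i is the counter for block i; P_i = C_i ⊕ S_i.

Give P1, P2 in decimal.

P1: T = 114, S = E(K, T) = 179; 68 ⊕ 179 = 247.
P2: T = 115, S = E(K, T) = 180; 184 ⊕ 180 = 12.

P1 = 247, P2 = 12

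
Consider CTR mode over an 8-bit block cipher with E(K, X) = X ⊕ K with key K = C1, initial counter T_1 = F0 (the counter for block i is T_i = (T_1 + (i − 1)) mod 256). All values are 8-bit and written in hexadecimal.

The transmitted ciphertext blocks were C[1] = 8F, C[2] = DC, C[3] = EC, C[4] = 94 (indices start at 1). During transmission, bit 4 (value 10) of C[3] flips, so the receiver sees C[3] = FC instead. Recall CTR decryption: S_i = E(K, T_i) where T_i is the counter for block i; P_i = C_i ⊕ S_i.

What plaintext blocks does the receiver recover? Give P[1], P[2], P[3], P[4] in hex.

Only C[3] changed, to FC. In CTR, a change in C_i flips the same bit in P_i only; the keystream is unaffected. Decrypting the received ciphertext:
P[1]: T = F0, S = E(K, T) = 31; 8F ⊕ 31 = BE.
P[2]: T = F1, S = E(K, T) = 30; DC ⊕ 30 = EC.
P[3]: T = F2, S = E(K, T) = 33; FC ⊕ 33 = CF.
P[4]: T = F3, S = E(K, T) = 32; 94 ⊕ 32 = A6.
Blocks that differ from the original plaintext: P[3].

P[1] = BE, P[2] = EC, P[3] = CF, P[4] = A6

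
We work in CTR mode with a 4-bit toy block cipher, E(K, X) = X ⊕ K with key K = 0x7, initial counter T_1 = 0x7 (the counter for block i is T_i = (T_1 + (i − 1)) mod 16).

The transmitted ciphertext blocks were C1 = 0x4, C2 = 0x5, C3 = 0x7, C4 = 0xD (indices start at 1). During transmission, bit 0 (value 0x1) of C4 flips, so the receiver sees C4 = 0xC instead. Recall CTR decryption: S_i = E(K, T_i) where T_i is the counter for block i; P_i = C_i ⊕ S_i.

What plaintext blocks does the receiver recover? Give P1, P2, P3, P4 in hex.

P1 = 0x4, P2 = 0xA, P3 = 0x9, P4 = 0x1

Only C4 changed, to 0xC. In CTR, a change in C_i flips the same bit in P_i only; the keystream is unaffected. Decrypting the received ciphertext:
P1: T = 0x7, S = E(K, T) = 0x0; 0x4 ⊕ 0x0 = 0x4.
P2: T = 0x8, S = E(K, T) = 0xF; 0x5 ⊕ 0xF = 0xA.
P3: T = 0x9, S = E(K, T) = 0xE; 0x7 ⊕ 0xE = 0x9.
P4: T = 0xA, S = E(K, T) = 0xD; 0xC ⊕ 0xD = 0x1.
Blocks that differ from the original plaintext: P4.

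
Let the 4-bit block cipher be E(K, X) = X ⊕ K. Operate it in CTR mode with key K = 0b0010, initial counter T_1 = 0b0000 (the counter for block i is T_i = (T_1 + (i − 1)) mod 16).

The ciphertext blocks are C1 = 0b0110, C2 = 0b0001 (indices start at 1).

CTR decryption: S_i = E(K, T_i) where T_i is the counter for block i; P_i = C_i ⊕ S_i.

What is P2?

P2 = 0b0010

P2: T = 0b0001, S = E(K, T) = 0b0011; 0b0001 ⊕ 0b0011 = 0b0010.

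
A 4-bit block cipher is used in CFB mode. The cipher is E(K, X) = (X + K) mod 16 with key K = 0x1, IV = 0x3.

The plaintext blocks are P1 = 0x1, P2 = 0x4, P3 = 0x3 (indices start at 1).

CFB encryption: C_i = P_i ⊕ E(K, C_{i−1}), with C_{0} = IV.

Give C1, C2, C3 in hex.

C1: E(K, 0x3) = 0x4; 0x1 ⊕ 0x4 = 0x5.
C2: E(K, 0x5) = 0x6; 0x4 ⊕ 0x6 = 0x2.
C3: E(K, 0x2) = 0x3; 0x3 ⊕ 0x3 = 0x0.

C1 = 0x5, C2 = 0x2, C3 = 0x0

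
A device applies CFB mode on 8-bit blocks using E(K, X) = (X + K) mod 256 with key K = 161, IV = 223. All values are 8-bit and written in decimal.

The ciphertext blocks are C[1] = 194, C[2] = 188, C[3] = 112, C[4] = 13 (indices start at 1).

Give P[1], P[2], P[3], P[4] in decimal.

P[1] = 66, P[2] = 223, P[3] = 45, P[4] = 28

CFB decryption: P_i = C_i ⊕ E(K, C_{i−1}), with C_{0} = IV.
P[1]: E(K, 223) = 128; 194 ⊕ 128 = 66.
P[2]: E(K, 194) = 99; 188 ⊕ 99 = 223.
P[3]: E(K, 188) = 93; 112 ⊕ 93 = 45.
P[4]: E(K, 112) = 17; 13 ⊕ 17 = 28.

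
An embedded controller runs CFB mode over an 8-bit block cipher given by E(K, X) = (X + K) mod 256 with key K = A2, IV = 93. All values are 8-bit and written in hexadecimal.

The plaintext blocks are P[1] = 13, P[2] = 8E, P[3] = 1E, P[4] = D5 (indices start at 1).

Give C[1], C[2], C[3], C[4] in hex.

CFB encryption: C_i = P_i ⊕ E(K, C_{i−1}), with C_{0} = IV.
C[1]: E(K, 93) = 35; 13 ⊕ 35 = 26.
C[2]: E(K, 26) = C8; 8E ⊕ C8 = 46.
C[3]: E(K, 46) = E8; 1E ⊕ E8 = F6.
C[4]: E(K, F6) = 98; D5 ⊕ 98 = 4D.

C[1] = 26, C[2] = 46, C[3] = F6, C[4] = 4D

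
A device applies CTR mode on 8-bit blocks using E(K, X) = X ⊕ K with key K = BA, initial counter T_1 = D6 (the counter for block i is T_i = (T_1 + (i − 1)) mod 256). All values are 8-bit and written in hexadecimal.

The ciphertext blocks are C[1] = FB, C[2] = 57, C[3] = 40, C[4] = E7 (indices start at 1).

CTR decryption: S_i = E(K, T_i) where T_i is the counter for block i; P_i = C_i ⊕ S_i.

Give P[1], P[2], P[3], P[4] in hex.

P[1] = 97, P[2] = 3A, P[3] = 22, P[4] = 84

P[1]: T = D6, S = E(K, T) = 6C; FB ⊕ 6C = 97.
P[2]: T = D7, S = E(K, T) = 6D; 57 ⊕ 6D = 3A.
P[3]: T = D8, S = E(K, T) = 62; 40 ⊕ 62 = 22.
P[4]: T = D9, S = E(K, T) = 63; E7 ⊕ 63 = 84.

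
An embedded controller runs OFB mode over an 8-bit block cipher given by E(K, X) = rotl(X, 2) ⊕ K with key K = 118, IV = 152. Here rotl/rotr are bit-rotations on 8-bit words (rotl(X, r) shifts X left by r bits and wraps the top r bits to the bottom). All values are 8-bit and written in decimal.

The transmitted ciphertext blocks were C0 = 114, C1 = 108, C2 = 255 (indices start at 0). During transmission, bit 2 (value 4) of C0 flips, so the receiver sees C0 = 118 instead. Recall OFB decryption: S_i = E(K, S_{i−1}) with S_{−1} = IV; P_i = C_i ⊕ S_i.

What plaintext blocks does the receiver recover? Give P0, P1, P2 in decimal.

Only C0 changed, to 118. In OFB, a change in C_i flips the same bit in P_i only; the keystream is unaffected. Decrypting the received ciphertext:
P0: S = E(K, 152) = 20; 118 ⊕ 20 = 98.
P1: S = E(K, 20) = 38; 108 ⊕ 38 = 74.
P2: S = E(K, 38) = 238; 255 ⊕ 238 = 17.
Blocks that differ from the original plaintext: P0.

P0 = 98, P1 = 74, P2 = 17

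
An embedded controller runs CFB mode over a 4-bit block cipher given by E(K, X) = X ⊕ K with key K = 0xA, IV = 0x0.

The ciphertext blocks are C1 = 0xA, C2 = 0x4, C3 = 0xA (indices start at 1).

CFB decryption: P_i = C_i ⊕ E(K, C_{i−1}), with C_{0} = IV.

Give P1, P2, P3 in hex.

P1: E(K, 0x0) = 0xA; 0xA ⊕ 0xA = 0x0.
P2: E(K, 0xA) = 0x0; 0x4 ⊕ 0x0 = 0x4.
P3: E(K, 0x4) = 0xE; 0xA ⊕ 0xE = 0x4.

P1 = 0x0, P2 = 0x4, P3 = 0x4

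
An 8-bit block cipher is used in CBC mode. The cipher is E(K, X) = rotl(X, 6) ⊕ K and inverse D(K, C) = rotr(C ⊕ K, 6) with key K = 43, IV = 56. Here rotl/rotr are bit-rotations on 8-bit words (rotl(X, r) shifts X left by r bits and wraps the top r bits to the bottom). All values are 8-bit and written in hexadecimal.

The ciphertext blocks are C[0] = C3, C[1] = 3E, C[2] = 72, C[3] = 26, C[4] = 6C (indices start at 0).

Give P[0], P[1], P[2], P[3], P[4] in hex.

CBC decryption: P_i = D(K, C_i) ⊕ C_{i−1}, with C_{−1} = IV.
P[0]: D(K, C3) = 02; 02 ⊕ 56 = 54.
P[1]: D(K, 3E) = F5; F5 ⊕ C3 = 36.
P[2]: D(K, 72) = C4; C4 ⊕ 3E = FA.
P[3]: D(K, 26) = 95; 95 ⊕ 72 = E7.
P[4]: D(K, 6C) = BC; BC ⊕ 26 = 9A.

P[0] = 54, P[1] = 36, P[2] = FA, P[3] = E7, P[4] = 9A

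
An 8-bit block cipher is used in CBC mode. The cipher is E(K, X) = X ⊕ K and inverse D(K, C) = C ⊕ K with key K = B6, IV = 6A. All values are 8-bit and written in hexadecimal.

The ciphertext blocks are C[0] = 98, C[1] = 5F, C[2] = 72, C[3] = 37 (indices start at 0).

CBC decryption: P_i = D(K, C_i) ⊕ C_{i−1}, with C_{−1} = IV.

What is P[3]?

P[3]: D(K, 37) = 81; 81 ⊕ 72 = F3.

P[3] = F3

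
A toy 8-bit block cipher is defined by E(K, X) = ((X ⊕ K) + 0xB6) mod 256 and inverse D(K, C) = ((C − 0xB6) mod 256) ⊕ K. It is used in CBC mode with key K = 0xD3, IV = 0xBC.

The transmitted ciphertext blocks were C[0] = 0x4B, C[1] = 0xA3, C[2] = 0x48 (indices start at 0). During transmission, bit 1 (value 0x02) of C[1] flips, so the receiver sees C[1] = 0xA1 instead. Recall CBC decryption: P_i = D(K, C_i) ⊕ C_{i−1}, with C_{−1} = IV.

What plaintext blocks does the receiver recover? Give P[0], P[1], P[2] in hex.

Only C[1] changed, to 0xA1. In CBC, a change in C_i garbles P_i and flips the same bit in P_{i+1}. Decrypting the received ciphertext:
P[0]: D(K, 0x4B) = 0x46; 0x46 ⊕ 0xBC = 0xFA.
P[1]: D(K, 0xA1) = 0x38; 0x38 ⊕ 0x4B = 0x73.
P[2]: D(K, 0x48) = 0x41; 0x41 ⊕ 0xA1 = 0xE0.
Blocks that differ from the original plaintext: P[1], P[2].

P[0] = 0xFA, P[1] = 0x73, P[2] = 0xE0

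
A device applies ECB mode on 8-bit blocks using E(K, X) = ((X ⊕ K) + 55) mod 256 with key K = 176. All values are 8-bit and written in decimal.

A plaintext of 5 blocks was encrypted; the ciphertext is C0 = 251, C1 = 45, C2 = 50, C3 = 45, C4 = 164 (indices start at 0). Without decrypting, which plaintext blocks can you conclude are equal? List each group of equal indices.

ECB encrypts each block independently with the same key, so equal ciphertext blocks imply equal plaintext blocks.
C1 = C3 = 45, so P1 = P3.

P1 = P3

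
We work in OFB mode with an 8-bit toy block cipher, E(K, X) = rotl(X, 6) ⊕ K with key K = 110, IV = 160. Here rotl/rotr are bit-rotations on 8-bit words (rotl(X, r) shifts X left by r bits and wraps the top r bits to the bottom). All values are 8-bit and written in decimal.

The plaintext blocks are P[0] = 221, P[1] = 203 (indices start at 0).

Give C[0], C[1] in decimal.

C[0] = 155, C[1] = 52

OFB encryption: S_i = E(K, S_{i−1}) with S_{−1} = IV; C_i = P_i ⊕ S_i.
C[0]: S = E(K, 160) = 70; 221 ⊕ 70 = 155.
C[1]: S = E(K, 70) = 255; 203 ⊕ 255 = 52.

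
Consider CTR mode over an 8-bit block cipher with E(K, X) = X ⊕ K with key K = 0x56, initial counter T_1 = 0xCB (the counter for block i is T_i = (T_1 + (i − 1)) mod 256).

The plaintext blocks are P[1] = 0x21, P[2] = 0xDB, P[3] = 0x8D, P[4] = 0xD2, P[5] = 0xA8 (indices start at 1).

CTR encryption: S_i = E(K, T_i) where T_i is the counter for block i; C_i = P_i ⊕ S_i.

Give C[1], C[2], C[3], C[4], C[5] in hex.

C[1] = 0xBC, C[2] = 0x41, C[3] = 0x16, C[4] = 0x4A, C[5] = 0x31

C[1]: T = 0xCB, S = E(K, T) = 0x9D; 0x21 ⊕ 0x9D = 0xBC.
C[2]: T = 0xCC, S = E(K, T) = 0x9A; 0xDB ⊕ 0x9A = 0x41.
C[3]: T = 0xCD, S = E(K, T) = 0x9B; 0x8D ⊕ 0x9B = 0x16.
C[4]: T = 0xCE, S = E(K, T) = 0x98; 0xD2 ⊕ 0x98 = 0x4A.
C[5]: T = 0xCF, S = E(K, T) = 0x99; 0xA8 ⊕ 0x99 = 0x31.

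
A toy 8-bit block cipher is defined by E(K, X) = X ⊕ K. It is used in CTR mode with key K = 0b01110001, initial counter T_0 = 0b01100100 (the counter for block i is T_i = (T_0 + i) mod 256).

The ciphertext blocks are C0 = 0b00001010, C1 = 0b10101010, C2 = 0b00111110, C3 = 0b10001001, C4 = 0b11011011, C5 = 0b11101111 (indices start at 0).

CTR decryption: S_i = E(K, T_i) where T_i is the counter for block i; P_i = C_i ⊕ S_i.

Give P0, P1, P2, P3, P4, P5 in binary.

P0: T = 0b01100100, S = E(K, T) = 0b00010101; 0b00001010 ⊕ 0b00010101 = 0b00011111.
P1: T = 0b01100101, S = E(K, T) = 0b00010100; 0b10101010 ⊕ 0b00010100 = 0b10111110.
P2: T = 0b01100110, S = E(K, T) = 0b00010111; 0b00111110 ⊕ 0b00010111 = 0b00101001.
P3: T = 0b01100111, S = E(K, T) = 0b00010110; 0b10001001 ⊕ 0b00010110 = 0b10011111.
P4: T = 0b01101000, S = E(K, T) = 0b00011001; 0b11011011 ⊕ 0b00011001 = 0b11000010.
P5: T = 0b01101001, S = E(K, T) = 0b00011000; 0b11101111 ⊕ 0b00011000 = 0b11110111.

P0 = 0b00011111, P1 = 0b10111110, P2 = 0b00101001, P3 = 0b10011111, P4 = 0b11000010, P5 = 0b11110111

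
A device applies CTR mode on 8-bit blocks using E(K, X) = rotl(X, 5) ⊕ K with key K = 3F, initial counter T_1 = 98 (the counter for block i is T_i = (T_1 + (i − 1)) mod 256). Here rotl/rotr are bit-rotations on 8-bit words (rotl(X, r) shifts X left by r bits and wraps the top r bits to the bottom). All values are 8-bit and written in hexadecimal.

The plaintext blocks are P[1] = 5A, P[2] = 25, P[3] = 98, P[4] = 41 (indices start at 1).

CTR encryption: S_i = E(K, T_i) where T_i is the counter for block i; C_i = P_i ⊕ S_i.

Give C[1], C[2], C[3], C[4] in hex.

C[1]: T = 98, S = E(K, T) = 2C; 5A ⊕ 2C = 76.
C[2]: T = 99, S = E(K, T) = 0C; 25 ⊕ 0C = 29.
C[3]: T = 9A, S = E(K, T) = 6C; 98 ⊕ 6C = F4.
C[4]: T = 9B, S = E(K, T) = 4C; 41 ⊕ 4C = 0D.

C[1] = 76, C[2] = 29, C[3] = F4, C[4] = 0D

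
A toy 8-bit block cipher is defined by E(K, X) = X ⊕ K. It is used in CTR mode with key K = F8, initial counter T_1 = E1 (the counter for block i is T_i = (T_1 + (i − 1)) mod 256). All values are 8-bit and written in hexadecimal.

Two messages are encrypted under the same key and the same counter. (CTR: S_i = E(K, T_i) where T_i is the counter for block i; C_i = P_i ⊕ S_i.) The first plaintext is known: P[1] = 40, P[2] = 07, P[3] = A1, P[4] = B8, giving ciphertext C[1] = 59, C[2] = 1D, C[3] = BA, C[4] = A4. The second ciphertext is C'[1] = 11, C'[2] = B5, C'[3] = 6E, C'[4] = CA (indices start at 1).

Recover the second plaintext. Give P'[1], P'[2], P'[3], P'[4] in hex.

P'[1] = 08, P'[2] = AF, P'[3] = 75, P'[4] = D6

In CTR with a reused counter, both messages share the same keystream S_i, so C_i ⊕ C'_i = P_i ⊕ P'_i and thus P'_i = P_i ⊕ C_i ⊕ C'_i.
P'[1]: 40 ⊕ 59 ⊕ 11 = 08.
P'[2]: 07 ⊕ 1D ⊕ B5 = AF.
P'[3]: A1 ⊕ BA ⊕ 6E = 75.
P'[4]: B8 ⊕ A4 ⊕ CA = D6.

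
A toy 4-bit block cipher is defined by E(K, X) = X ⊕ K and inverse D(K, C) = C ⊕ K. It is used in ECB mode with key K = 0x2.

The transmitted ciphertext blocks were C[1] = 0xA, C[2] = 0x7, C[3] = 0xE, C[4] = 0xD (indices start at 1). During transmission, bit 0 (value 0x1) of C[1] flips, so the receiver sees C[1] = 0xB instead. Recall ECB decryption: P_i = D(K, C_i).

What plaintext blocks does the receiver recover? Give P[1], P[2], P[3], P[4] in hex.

Only C[1] changed, to 0xB. In ECB, a change in C_i affects only P_i. Decrypting the received ciphertext:
P[1]: D(K, 0xB) = 0x9.
P[2]: D(K, 0x7) = 0x5.
P[3]: D(K, 0xE) = 0xC.
P[4]: D(K, 0xD) = 0xF.
Blocks that differ from the original plaintext: P[1].

P[1] = 0x9, P[2] = 0x5, P[3] = 0xC, P[4] = 0xF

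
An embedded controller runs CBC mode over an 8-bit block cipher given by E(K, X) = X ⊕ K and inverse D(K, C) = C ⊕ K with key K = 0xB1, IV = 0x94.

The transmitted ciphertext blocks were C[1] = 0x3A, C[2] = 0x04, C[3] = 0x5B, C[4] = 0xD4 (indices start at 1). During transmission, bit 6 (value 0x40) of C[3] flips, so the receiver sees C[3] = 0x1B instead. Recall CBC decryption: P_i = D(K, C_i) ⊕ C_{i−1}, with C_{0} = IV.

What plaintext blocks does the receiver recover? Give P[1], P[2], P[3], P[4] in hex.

P[1] = 0x1F, P[2] = 0x8F, P[3] = 0xAE, P[4] = 0x7E

Only C[3] changed, to 0x1B. In CBC, a change in C_i garbles P_i and flips the same bit in P_{i+1}. Decrypting the received ciphertext:
P[1]: D(K, 0x3A) = 0x8B; 0x8B ⊕ 0x94 = 0x1F.
P[2]: D(K, 0x04) = 0xB5; 0xB5 ⊕ 0x3A = 0x8F.
P[3]: D(K, 0x1B) = 0xAA; 0xAA ⊕ 0x04 = 0xAE.
P[4]: D(K, 0xD4) = 0x65; 0x65 ⊕ 0x1B = 0x7E.
Blocks that differ from the original plaintext: P[3], P[4].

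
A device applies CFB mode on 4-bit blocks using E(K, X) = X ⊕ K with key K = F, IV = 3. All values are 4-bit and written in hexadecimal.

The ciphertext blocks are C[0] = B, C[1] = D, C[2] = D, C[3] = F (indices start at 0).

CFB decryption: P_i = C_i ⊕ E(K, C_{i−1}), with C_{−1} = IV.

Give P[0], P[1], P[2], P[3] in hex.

P[0] = 7, P[1] = 9, P[2] = F, P[3] = D

P[0]: E(K, 3) = C; B ⊕ C = 7.
P[1]: E(K, B) = 4; D ⊕ 4 = 9.
P[2]: E(K, D) = 2; D ⊕ 2 = F.
P[3]: E(K, D) = 2; F ⊕ 2 = D.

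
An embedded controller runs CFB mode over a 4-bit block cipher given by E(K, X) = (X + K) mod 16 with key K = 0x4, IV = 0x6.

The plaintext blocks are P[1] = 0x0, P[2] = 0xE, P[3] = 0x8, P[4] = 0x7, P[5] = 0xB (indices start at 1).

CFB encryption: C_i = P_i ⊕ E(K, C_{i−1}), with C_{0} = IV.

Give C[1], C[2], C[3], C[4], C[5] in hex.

C[1]: E(K, 0x6) = 0xA; 0x0 ⊕ 0xA = 0xA.
C[2]: E(K, 0xA) = 0xE; 0xE ⊕ 0xE = 0x0.
C[3]: E(K, 0x0) = 0x4; 0x8 ⊕ 0x4 = 0xC.
C[4]: E(K, 0xC) = 0x0; 0x7 ⊕ 0x0 = 0x7.
C[5]: E(K, 0x7) = 0xB; 0xB ⊕ 0xB = 0x0.

C[1] = 0xA, C[2] = 0x0, C[3] = 0xC, C[4] = 0x7, C[5] = 0x0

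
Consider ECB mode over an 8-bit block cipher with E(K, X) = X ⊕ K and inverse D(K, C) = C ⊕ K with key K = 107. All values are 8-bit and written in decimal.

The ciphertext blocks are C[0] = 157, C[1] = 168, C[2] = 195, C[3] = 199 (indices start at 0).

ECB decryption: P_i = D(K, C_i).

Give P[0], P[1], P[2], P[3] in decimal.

P[0]: D(K, 157) = 246.
P[1]: D(K, 168) = 195.
P[2]: D(K, 195) = 168.
P[3]: D(K, 199) = 172.

P[0] = 246, P[1] = 195, P[2] = 168, P[3] = 172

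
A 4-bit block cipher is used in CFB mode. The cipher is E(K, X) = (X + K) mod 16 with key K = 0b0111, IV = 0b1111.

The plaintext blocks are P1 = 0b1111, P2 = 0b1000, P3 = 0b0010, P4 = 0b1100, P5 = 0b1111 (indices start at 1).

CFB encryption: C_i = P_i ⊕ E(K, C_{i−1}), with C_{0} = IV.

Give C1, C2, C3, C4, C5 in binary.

C1: E(K, 0b1111) = 0b0110; 0b1111 ⊕ 0b0110 = 0b1001.
C2: E(K, 0b1001) = 0b0000; 0b1000 ⊕ 0b0000 = 0b1000.
C3: E(K, 0b1000) = 0b1111; 0b0010 ⊕ 0b1111 = 0b1101.
C4: E(K, 0b1101) = 0b0100; 0b1100 ⊕ 0b0100 = 0b1000.
C5: E(K, 0b1000) = 0b1111; 0b1111 ⊕ 0b1111 = 0b0000.

C1 = 0b1001, C2 = 0b1000, C3 = 0b1101, C4 = 0b1000, C5 = 0b0000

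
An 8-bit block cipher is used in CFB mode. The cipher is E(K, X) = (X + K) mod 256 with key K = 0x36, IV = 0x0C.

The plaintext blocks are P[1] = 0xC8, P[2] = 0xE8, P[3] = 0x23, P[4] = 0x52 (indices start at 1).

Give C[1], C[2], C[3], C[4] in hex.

C[1] = 0x8A, C[2] = 0x28, C[3] = 0x7D, C[4] = 0xE1

CFB encryption: C_i = P_i ⊕ E(K, C_{i−1}), with C_{0} = IV.
C[1]: E(K, 0x0C) = 0x42; 0xC8 ⊕ 0x42 = 0x8A.
C[2]: E(K, 0x8A) = 0xC0; 0xE8 ⊕ 0xC0 = 0x28.
C[3]: E(K, 0x28) = 0x5E; 0x23 ⊕ 0x5E = 0x7D.
C[4]: E(K, 0x7D) = 0xB3; 0x52 ⊕ 0xB3 = 0xE1.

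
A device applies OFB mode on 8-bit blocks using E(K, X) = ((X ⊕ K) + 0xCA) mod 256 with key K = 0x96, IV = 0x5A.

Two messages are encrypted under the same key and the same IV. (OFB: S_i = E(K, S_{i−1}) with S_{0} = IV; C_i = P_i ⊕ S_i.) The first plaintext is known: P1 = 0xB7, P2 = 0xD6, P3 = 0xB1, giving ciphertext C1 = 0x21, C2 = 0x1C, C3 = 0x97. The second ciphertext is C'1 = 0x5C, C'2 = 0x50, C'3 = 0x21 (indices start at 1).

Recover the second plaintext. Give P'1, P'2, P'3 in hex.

P'1 = 0xCA, P'2 = 0x9A, P'3 = 0x07

In OFB with a reused IV, both messages share the same keystream S_i, so C_i ⊕ C'_i = P_i ⊕ P'_i and thus P'_i = P_i ⊕ C_i ⊕ C'_i.
P'1: 0xB7 ⊕ 0x21 ⊕ 0x5C = 0xCA.
P'2: 0xD6 ⊕ 0x1C ⊕ 0x50 = 0x9A.
P'3: 0xB1 ⊕ 0x97 ⊕ 0x21 = 0x07.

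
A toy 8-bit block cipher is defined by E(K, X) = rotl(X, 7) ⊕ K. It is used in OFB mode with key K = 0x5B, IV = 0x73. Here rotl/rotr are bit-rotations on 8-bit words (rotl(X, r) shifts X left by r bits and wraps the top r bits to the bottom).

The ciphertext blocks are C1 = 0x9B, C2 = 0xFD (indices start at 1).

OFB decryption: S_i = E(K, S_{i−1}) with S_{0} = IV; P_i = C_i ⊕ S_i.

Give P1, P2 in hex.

P1: S = E(K, 0x73) = 0xE2; 0x9B ⊕ 0xE2 = 0x79.
P2: S = E(K, 0xE2) = 0x2A; 0xFD ⊕ 0x2A = 0xD7.

P1 = 0x79, P2 = 0xD7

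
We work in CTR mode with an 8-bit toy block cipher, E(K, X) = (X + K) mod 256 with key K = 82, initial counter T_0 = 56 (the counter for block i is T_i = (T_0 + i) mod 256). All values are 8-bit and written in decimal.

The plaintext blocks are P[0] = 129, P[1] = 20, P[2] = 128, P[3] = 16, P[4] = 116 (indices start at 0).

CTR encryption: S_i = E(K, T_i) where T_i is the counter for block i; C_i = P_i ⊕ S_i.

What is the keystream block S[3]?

C[0]: T = 56, S = E(K, T) = 138; 129 ⊕ 138 = 11.
C[1]: T = 57, S = E(K, T) = 139; 20 ⊕ 139 = 159.
C[2]: T = 58, S = E(K, T) = 140; 128 ⊕ 140 = 12.
C[3]: T = 59, S = E(K, T) = 141; 16 ⊕ 141 = 157.
So S[3] = 141.

141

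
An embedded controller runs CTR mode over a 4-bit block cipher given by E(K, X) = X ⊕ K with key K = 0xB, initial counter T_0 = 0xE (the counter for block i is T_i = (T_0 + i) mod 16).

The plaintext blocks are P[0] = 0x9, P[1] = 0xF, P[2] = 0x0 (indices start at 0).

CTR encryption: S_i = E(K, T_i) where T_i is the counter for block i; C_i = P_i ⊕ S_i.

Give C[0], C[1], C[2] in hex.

C[0] = 0xC, C[1] = 0xB, C[2] = 0xB

C[0]: T = 0xE, S = E(K, T) = 0x5; 0x9 ⊕ 0x5 = 0xC.
C[1]: T = 0xF, S = E(K, T) = 0x4; 0xF ⊕ 0x4 = 0xB.
C[2]: T = 0x0, S = E(K, T) = 0xB; 0x0 ⊕ 0xB = 0xB.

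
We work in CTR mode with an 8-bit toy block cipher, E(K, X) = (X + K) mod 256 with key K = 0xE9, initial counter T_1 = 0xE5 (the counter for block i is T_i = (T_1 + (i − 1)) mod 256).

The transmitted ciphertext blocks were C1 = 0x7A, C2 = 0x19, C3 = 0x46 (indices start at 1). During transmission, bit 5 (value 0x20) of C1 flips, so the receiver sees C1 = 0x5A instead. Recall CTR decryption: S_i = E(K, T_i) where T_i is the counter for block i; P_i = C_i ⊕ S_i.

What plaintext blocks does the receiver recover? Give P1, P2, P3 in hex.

Only C1 changed, to 0x5A. In CTR, a change in C_i flips the same bit in P_i only; the keystream is unaffected. Decrypting the received ciphertext:
P1: T = 0xE5, S = E(K, T) = 0xCE; 0x5A ⊕ 0xCE = 0x94.
P2: T = 0xE6, S = E(K, T) = 0xCF; 0x19 ⊕ 0xCF = 0xD6.
P3: T = 0xE7, S = E(K, T) = 0xD0; 0x46 ⊕ 0xD0 = 0x96.
Blocks that differ from the original plaintext: P1.

P1 = 0x94, P2 = 0xD6, P3 = 0x96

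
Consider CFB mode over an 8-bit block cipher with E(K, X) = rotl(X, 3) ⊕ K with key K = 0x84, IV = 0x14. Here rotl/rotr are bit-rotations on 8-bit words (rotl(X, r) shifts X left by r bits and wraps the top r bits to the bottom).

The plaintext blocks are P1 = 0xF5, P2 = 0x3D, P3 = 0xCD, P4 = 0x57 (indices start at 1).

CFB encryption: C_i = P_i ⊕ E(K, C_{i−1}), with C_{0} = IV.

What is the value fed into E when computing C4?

C1: E(K, 0x14) = 0x24; 0xF5 ⊕ 0x24 = 0xD1.
C2: E(K, 0xD1) = 0x0A; 0x3D ⊕ 0x0A = 0x37.
C3: E(K, 0x37) = 0x3D; 0xCD ⊕ 0x3D = 0xF0.
C4: E(K, 0xF0) = 0x03; 0x57 ⊕ 0x03 = 0x54.
So the input to E for block 4 is 0xF0.

0xF0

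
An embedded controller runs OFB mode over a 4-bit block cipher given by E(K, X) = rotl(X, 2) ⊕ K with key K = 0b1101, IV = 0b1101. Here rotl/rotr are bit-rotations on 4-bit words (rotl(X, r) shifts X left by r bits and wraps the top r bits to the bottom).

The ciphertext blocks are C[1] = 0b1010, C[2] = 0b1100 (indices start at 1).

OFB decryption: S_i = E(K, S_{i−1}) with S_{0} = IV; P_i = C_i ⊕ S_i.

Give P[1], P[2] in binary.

P[1] = 0b0000, P[2] = 0b1011

P[1]: S = E(K, 0b1101) = 0b1010; 0b1010 ⊕ 0b1010 = 0b0000.
P[2]: S = E(K, 0b1010) = 0b0111; 0b1100 ⊕ 0b0111 = 0b1011.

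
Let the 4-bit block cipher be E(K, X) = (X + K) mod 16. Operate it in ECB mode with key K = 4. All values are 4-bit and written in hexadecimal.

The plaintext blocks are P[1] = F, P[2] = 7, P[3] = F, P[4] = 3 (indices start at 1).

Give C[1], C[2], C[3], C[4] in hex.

C[1] = 3, C[2] = B, C[3] = 3, C[4] = 7

ECB encryption: C_i = E(K, P_i).
C[1]: E(K, F) = 3.
C[2]: E(K, 7) = B.
C[3]: E(K, F) = 3.
C[4]: E(K, 3) = 7.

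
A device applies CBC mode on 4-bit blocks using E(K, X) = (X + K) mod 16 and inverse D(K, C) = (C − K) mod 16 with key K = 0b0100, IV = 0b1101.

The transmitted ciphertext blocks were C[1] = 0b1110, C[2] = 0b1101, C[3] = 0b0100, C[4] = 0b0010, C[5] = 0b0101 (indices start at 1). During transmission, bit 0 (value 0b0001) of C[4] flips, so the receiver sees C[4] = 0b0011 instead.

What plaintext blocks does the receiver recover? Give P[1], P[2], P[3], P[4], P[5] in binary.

CBC decryption: P_i = D(K, C_i) ⊕ C_{i−1}, with C_{0} = IV.
Only C[4] changed, to 0b0011. In CBC, a change in C_i garbles P_i and flips the same bit in P_{i+1}. Decrypting the received ciphertext:
P[1]: D(K, 0b1110) = 0b1010; 0b1010 ⊕ 0b1101 = 0b0111.
P[2]: D(K, 0b1101) = 0b1001; 0b1001 ⊕ 0b1110 = 0b0111.
P[3]: D(K, 0b0100) = 0b0000; 0b0000 ⊕ 0b1101 = 0b1101.
P[4]: D(K, 0b0011) = 0b1111; 0b1111 ⊕ 0b0100 = 0b1011.
P[5]: D(K, 0b0101) = 0b0001; 0b0001 ⊕ 0b0011 = 0b0010.
Blocks that differ from the original plaintext: P[4], P[5].

P[1] = 0b0111, P[2] = 0b0111, P[3] = 0b1101, P[4] = 0b1011, P[5] = 0b0010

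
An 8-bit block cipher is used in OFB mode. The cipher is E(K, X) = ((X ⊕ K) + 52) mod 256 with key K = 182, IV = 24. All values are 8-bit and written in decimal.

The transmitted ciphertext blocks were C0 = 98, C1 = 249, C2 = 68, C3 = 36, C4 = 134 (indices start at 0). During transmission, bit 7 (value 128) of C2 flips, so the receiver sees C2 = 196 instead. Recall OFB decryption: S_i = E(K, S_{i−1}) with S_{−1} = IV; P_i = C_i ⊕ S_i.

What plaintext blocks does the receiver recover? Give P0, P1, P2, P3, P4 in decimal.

P0 = 128, P1 = 113, P2 = 182, P3 = 220, P4 = 4

Only C2 changed, to 196. In OFB, a change in C_i flips the same bit in P_i only; the keystream is unaffected. Decrypting the received ciphertext:
P0: S = E(K, 24) = 226; 98 ⊕ 226 = 128.
P1: S = E(K, 226) = 136; 249 ⊕ 136 = 113.
P2: S = E(K, 136) = 114; 196 ⊕ 114 = 182.
P3: S = E(K, 114) = 248; 36 ⊕ 248 = 220.
P4: S = E(K, 248) = 130; 134 ⊕ 130 = 4.
Blocks that differ from the original plaintext: P2.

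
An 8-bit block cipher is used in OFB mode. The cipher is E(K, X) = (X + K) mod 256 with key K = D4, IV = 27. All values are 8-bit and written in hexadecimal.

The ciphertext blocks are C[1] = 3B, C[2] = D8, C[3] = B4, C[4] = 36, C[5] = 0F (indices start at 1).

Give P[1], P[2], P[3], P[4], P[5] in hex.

OFB decryption: S_i = E(K, S_{i−1}) with S_{0} = IV; P_i = C_i ⊕ S_i.
P[1]: S = E(K, 27) = FB; 3B ⊕ FB = C0.
P[2]: S = E(K, FB) = CF; D8 ⊕ CF = 17.
P[3]: S = E(K, CF) = A3; B4 ⊕ A3 = 17.
P[4]: S = E(K, A3) = 77; 36 ⊕ 77 = 41.
P[5]: S = E(K, 77) = 4B; 0F ⊕ 4B = 44.

P[1] = C0, P[2] = 17, P[3] = 17, P[4] = 41, P[5] = 44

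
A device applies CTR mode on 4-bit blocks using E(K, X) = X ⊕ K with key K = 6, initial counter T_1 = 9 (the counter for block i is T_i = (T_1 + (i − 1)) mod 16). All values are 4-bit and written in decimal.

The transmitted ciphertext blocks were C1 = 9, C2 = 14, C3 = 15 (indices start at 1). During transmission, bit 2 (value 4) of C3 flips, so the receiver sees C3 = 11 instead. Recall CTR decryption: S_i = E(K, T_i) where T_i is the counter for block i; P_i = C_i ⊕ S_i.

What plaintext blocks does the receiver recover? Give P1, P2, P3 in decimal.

Only C3 changed, to 11. In CTR, a change in C_i flips the same bit in P_i only; the keystream is unaffected. Decrypting the received ciphertext:
P1: T = 9, S = E(K, T) = 15; 9 ⊕ 15 = 6.
P2: T = 10, S = E(K, T) = 12; 14 ⊕ 12 = 2.
P3: T = 11, S = E(K, T) = 13; 11 ⊕ 13 = 6.
Blocks that differ from the original plaintext: P3.

P1 = 6, P2 = 2, P3 = 6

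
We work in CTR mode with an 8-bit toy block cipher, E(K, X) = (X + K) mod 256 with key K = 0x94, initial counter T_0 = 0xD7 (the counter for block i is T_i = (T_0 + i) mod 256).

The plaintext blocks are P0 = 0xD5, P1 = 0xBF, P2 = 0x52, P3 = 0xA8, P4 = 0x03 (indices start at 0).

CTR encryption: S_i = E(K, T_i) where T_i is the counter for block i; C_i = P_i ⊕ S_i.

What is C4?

C0: T = 0xD7, S = E(K, T) = 0x6B; 0xD5 ⊕ 0x6B = 0xBE.
C1: T = 0xD8, S = E(K, T) = 0x6C; 0xBF ⊕ 0x6C = 0xD3.
C2: T = 0xD9, S = E(K, T) = 0x6D; 0x52 ⊕ 0x6D = 0x3F.
C3: T = 0xDA, S = E(K, T) = 0x6E; 0xA8 ⊕ 0x6E = 0xC6.
C4: T = 0xDB, S = E(K, T) = 0x6F; 0x03 ⊕ 0x6F = 0x6C.

C4 = 0x6C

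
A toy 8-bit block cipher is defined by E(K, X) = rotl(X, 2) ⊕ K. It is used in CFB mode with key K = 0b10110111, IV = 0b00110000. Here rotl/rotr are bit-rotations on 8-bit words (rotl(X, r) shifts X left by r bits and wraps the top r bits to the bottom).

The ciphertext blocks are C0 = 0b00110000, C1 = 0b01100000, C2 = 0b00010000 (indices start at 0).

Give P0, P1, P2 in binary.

CFB decryption: P_i = C_i ⊕ E(K, C_{i−1}), with C_{−1} = IV.
P0: E(K, 0b00110000) = 0b01110111; 0b00110000 ⊕ 0b01110111 = 0b01000111.
P1: E(K, 0b00110000) = 0b01110111; 0b01100000 ⊕ 0b01110111 = 0b00010111.
P2: E(K, 0b01100000) = 0b00110110; 0b00010000 ⊕ 0b00110110 = 0b00100110.

P0 = 0b01000111, P1 = 0b00010111, P2 = 0b00100110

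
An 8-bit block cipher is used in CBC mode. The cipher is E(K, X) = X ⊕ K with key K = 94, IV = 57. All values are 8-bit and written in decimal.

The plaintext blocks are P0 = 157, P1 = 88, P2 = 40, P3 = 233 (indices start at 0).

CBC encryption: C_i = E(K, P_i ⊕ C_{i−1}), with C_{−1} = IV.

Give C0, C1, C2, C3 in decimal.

C0: P0 ⊕ 57 = 164; E(K, 164) = 250.
C1: P1 ⊕ 250 = 162; E(K, 162) = 252.
C2: P2 ⊕ 252 = 212; E(K, 212) = 138.
C3: P3 ⊕ 138 = 99; E(K, 99) = 61.

C0 = 250, C1 = 252, C2 = 138, C3 = 61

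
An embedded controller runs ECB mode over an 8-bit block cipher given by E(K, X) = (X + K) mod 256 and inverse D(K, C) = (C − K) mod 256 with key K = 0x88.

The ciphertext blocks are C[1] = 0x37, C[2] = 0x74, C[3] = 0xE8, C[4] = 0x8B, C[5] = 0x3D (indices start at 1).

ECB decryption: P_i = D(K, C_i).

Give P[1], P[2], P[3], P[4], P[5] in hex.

P[1]: D(K, 0x37) = 0xAF.
P[2]: D(K, 0x74) = 0xEC.
P[3]: D(K, 0xE8) = 0x60.
P[4]: D(K, 0x8B) = 0x03.
P[5]: D(K, 0x3D) = 0xB5.

P[1] = 0xAF, P[2] = 0xEC, P[3] = 0x60, P[4] = 0x03, P[5] = 0xB5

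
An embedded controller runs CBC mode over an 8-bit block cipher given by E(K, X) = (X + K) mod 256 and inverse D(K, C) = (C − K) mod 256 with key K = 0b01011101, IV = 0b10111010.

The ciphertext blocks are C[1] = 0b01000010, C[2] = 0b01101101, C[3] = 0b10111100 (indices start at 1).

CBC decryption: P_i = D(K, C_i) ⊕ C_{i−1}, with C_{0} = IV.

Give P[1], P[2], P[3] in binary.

P[1] = 0b01011111, P[2] = 0b01010010, P[3] = 0b00110010

P[1]: D(K, 0b01000010) = 0b11100101; 0b11100101 ⊕ 0b10111010 = 0b01011111.
P[2]: D(K, 0b01101101) = 0b00010000; 0b00010000 ⊕ 0b01000010 = 0b01010010.
P[3]: D(K, 0b10111100) = 0b01011111; 0b01011111 ⊕ 0b01101101 = 0b00110010.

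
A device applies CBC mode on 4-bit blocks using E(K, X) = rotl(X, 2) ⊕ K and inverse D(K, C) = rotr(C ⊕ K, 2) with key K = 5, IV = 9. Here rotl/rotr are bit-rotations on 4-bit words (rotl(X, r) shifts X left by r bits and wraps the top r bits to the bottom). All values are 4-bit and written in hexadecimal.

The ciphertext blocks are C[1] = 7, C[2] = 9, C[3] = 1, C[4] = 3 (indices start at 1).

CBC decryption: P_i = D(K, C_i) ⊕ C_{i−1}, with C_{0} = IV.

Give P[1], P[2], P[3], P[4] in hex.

P[1] = 1, P[2] = 4, P[3] = 8, P[4] = 8

P[1]: D(K, 7) = 8; 8 ⊕ 9 = 1.
P[2]: D(K, 9) = 3; 3 ⊕ 7 = 4.
P[3]: D(K, 1) = 1; 1 ⊕ 9 = 8.
P[4]: D(K, 3) = 9; 9 ⊕ 1 = 8.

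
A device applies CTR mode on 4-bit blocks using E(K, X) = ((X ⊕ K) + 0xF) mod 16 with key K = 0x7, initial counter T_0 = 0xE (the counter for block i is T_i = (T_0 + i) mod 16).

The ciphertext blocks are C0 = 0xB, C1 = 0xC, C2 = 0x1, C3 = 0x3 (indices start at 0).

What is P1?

P1 = 0xB

CTR decryption: S_i = E(K, T_i) where T_i is the counter for block i; P_i = C_i ⊕ S_i.
P1: T = 0xF, S = E(K, T) = 0x7; 0xC ⊕ 0x7 = 0xB.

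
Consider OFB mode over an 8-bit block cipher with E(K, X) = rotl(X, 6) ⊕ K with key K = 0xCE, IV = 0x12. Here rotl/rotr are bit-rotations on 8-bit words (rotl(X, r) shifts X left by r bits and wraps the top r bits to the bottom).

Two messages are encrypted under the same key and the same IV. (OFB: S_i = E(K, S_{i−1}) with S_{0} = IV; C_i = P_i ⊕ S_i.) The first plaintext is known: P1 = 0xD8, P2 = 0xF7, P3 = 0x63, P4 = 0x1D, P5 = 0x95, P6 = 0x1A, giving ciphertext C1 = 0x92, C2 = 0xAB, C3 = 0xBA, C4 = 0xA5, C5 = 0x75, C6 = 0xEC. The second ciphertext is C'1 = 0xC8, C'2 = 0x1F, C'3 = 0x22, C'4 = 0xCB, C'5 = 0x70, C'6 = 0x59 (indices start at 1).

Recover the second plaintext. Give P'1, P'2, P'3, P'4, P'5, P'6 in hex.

P'1 = 0x82, P'2 = 0x43, P'3 = 0xFB, P'4 = 0x73, P'5 = 0x90, P'6 = 0xAF

In OFB with a reused IV, both messages share the same keystream S_i, so C_i ⊕ C'_i = P_i ⊕ P'_i and thus P'_i = P_i ⊕ C_i ⊕ C'_i.
P'1: 0xD8 ⊕ 0x92 ⊕ 0xC8 = 0x82.
P'2: 0xF7 ⊕ 0xAB ⊕ 0x1F = 0x43.
P'3: 0x63 ⊕ 0xBA ⊕ 0x22 = 0xFB.
P'4: 0x1D ⊕ 0xA5 ⊕ 0xCB = 0x73.
P'5: 0x95 ⊕ 0x75 ⊕ 0x70 = 0x90.
P'6: 0x1A ⊕ 0xEC ⊕ 0x59 = 0xAF.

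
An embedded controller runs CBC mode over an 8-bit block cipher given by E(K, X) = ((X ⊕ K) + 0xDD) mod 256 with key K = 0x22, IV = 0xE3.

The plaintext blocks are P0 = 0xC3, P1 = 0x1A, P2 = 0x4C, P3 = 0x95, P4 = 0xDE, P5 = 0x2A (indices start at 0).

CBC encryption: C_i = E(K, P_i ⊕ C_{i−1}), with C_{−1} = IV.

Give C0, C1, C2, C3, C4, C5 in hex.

C0 = 0xDF, C1 = 0xC4, C2 = 0x87, C3 = 0x0D, C4 = 0xCE, C5 = 0xA3

C0: P0 ⊕ 0xE3 = 0x20; E(K, 0x20) = 0xDF.
C1: P1 ⊕ 0xDF = 0xC5; E(K, 0xC5) = 0xC4.
C2: P2 ⊕ 0xC4 = 0x88; E(K, 0x88) = 0x87.
C3: P3 ⊕ 0x87 = 0x12; E(K, 0x12) = 0x0D.
C4: P4 ⊕ 0x0D = 0xD3; E(K, 0xD3) = 0xCE.
C5: P5 ⊕ 0xCE = 0xE4; E(K, 0xE4) = 0xA3.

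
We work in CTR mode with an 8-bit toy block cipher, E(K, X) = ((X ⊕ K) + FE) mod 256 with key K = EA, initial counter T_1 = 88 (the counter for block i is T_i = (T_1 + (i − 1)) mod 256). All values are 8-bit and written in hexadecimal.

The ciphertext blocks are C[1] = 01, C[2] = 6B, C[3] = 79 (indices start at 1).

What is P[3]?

P[3] = 27

CTR decryption: S_i = E(K, T_i) where T_i is the counter for block i; P_i = C_i ⊕ S_i.
P[3]: T = 8A, S = E(K, T) = 5E; 79 ⊕ 5E = 27.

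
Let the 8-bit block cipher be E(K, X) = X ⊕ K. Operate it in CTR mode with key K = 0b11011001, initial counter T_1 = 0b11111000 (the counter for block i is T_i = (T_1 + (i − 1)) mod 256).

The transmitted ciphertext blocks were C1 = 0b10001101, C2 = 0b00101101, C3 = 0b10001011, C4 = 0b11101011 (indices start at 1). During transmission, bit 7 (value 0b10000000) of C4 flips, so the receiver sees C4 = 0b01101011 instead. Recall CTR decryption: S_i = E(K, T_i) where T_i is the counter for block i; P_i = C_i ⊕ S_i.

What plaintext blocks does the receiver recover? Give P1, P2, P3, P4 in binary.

P1 = 0b10101100, P2 = 0b00001101, P3 = 0b10101000, P4 = 0b01001001

Only C4 changed, to 0b01101011. In CTR, a change in C_i flips the same bit in P_i only; the keystream is unaffected. Decrypting the received ciphertext:
P1: T = 0b11111000, S = E(K, T) = 0b00100001; 0b10001101 ⊕ 0b00100001 = 0b10101100.
P2: T = 0b11111001, S = E(K, T) = 0b00100000; 0b00101101 ⊕ 0b00100000 = 0b00001101.
P3: T = 0b11111010, S = E(K, T) = 0b00100011; 0b10001011 ⊕ 0b00100011 = 0b10101000.
P4: T = 0b11111011, S = E(K, T) = 0b00100010; 0b01101011 ⊕ 0b00100010 = 0b01001001.
Blocks that differ from the original plaintext: P4.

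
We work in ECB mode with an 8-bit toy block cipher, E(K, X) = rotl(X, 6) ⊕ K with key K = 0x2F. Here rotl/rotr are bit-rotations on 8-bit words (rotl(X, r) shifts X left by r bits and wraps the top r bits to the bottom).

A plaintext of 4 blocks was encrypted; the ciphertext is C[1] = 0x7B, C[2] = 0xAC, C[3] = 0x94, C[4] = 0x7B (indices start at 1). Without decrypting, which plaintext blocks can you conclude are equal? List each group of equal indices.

ECB encrypts each block independently with the same key, so equal ciphertext blocks imply equal plaintext blocks.
C[1] = C[4] = 0x7B, so P[1] = P[4].

P[1] = P[4]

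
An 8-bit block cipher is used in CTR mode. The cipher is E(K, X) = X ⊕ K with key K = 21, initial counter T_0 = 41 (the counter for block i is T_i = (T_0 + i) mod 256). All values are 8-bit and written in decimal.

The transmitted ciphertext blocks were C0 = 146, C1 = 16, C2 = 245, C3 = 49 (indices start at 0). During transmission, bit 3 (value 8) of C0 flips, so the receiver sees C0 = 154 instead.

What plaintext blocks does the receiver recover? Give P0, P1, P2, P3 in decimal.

P0 = 166, P1 = 47, P2 = 203, P3 = 8

CTR decryption: S_i = E(K, T_i) where T_i is the counter for block i; P_i = C_i ⊕ S_i.
Only C0 changed, to 154. In CTR, a change in C_i flips the same bit in P_i only; the keystream is unaffected. Decrypting the received ciphertext:
P0: T = 41, S = E(K, T) = 60; 154 ⊕ 60 = 166.
P1: T = 42, S = E(K, T) = 63; 16 ⊕ 63 = 47.
P2: T = 43, S = E(K, T) = 62; 245 ⊕ 62 = 203.
P3: T = 44, S = E(K, T) = 57; 49 ⊕ 57 = 8.
Blocks that differ from the original plaintext: P0.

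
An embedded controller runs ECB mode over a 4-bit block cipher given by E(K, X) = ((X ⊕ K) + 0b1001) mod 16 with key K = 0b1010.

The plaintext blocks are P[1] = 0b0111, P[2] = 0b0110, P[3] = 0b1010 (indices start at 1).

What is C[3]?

ECB encryption: C_i = E(K, P_i).
C[3]: E(K, 0b1010) = 0b1001.

C[3] = 0b1001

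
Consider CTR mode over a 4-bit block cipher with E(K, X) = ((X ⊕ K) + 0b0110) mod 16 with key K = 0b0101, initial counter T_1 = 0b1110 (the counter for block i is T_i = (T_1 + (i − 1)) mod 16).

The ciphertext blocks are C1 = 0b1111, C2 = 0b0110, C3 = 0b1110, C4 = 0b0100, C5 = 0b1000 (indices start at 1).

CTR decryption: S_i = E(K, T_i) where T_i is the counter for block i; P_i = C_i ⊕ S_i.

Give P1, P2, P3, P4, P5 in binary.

P1 = 0b1110, P2 = 0b0110, P3 = 0b0101, P4 = 0b1110, P5 = 0b0101

P1: T = 0b1110, S = E(K, T) = 0b0001; 0b1111 ⊕ 0b0001 = 0b1110.
P2: T = 0b1111, S = E(K, T) = 0b0000; 0b0110 ⊕ 0b0000 = 0b0110.
P3: T = 0b0000, S = E(K, T) = 0b1011; 0b1110 ⊕ 0b1011 = 0b0101.
P4: T = 0b0001, S = E(K, T) = 0b1010; 0b0100 ⊕ 0b1010 = 0b1110.
P5: T = 0b0010, S = E(K, T) = 0b1101; 0b1000 ⊕ 0b1101 = 0b0101.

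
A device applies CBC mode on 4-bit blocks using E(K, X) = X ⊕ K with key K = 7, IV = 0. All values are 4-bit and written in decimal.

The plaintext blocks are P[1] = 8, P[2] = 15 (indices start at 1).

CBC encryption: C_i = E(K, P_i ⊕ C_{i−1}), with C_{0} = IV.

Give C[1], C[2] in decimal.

C[1]: P[1] ⊕ 0 = 8; E(K, 8) = 15.
C[2]: P[2] ⊕ 15 = 0; E(K, 0) = 7.

C[1] = 15, C[2] = 7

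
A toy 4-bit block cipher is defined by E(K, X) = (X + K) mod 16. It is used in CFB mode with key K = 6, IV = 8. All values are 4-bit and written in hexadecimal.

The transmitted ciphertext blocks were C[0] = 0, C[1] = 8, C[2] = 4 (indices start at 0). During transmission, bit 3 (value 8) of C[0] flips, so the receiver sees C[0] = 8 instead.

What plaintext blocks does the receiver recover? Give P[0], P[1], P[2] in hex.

CFB decryption: P_i = C_i ⊕ E(K, C_{i−1}), with C_{−1} = IV.
Only C[0] changed, to 8. In CFB, a change in C_i flips the same bit in P_i and garbles P_{i+1}. Decrypting the received ciphertext:
P[0]: E(K, 8) = E; 8 ⊕ E = 6.
P[1]: E(K, 8) = E; 8 ⊕ E = 6.
P[2]: E(K, 8) = E; 4 ⊕ E = A.
Blocks that differ from the original plaintext: P[0], P[1].

P[0] = 6, P[1] = 6, P[2] = A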